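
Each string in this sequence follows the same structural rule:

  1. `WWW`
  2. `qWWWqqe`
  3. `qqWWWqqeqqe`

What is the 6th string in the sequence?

s(k+1) = q·s(k)·qqe, so each term gains q as a prefix and qqe as a suffix.
From qqWWWqqeqqe, 3 further steps: qqWWWqqeqqe → qqqWWWqqeqqeqqe → qqqqWWWqqeqqeqqeqqe → (answer).

qqqqqWWWqqeqqeqqeqqeqqe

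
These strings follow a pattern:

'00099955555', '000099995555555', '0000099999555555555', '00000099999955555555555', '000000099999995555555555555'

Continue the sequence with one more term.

0000000099999999555555555555555

Reading off run lengths: 0 runs 3, 4, 5, 6, 7; 9 runs 3, 4, 5, 6, 7; 5 runs 5, 7, 9, 11, 13 — each is linear in n, where the shown terms are n = 3, 4, 5, 6, 7.
Setting n = 8 gives 8, 8, 15 characters in each block.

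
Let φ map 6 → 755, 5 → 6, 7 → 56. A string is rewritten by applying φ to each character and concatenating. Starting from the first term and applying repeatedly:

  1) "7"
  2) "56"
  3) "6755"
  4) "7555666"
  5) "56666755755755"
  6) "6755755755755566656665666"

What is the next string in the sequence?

Applying the rule to each of the 25 symbols of 6755755755755566656665666 gives the pieces 755 56 6 6 56 6 6 56 6 6 56 6 6 6 755 755 755 6 755 755 755 6 755 755 755, which concatenate to the answer.

7555666566656665666675575575567557557556755755755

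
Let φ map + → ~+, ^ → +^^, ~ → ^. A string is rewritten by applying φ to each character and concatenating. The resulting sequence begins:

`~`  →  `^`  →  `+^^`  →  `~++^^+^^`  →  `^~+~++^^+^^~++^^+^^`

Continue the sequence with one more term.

Applying the rule to each of the 19 symbols of ^~+~++^^+^^~++^^+^^ gives the pieces +^^ ^ ~+ ^ ~+ ~+ +^^ +^^ ~+ +^^ +^^ ^ ~+ ~+ +^^ +^^ ~+ +^^ +^^, which concatenate to the answer.

+^^^~+^~+~++^^+^^~++^^+^^^~+~++^^+^^~++^^+^^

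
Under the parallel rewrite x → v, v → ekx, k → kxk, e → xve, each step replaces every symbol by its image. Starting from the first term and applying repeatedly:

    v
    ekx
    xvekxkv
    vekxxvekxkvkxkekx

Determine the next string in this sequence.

Replace each of the 17 characters of vekxxvekxkvkxkekx in place — ekx xve kxk v v ekx xve kxk v kxk ekx kxk v kxk xve kxk v — and concatenate.

ekxxvekxkvvekxxvekxkvkxkekxkxkvkxkxvekxkv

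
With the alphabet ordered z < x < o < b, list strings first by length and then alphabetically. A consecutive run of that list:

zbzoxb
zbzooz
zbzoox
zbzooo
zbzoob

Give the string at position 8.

zbzobo

Advancing 3 positions from zbzoob through zbzoob → zbzobz → zbzobx reaches term 8.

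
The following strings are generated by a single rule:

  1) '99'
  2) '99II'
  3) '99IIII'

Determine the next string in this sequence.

Every step adds II to the end: s(k+1) = s(k)·II.
So the next term is 99IIII·II.

99IIIIII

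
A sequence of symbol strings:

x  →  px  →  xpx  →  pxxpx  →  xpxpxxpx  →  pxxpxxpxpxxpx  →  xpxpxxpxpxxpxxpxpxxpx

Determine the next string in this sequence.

This is a Fibonacci-style word recurrence s(k) = s(k−2)·s(k−1): e.g. x·px = xpx.
The next term joins pxxpxxpxpxxpx and xpxpxxpxpxxpxxpxpxxpx.

pxxpxxpxpxxpxxpxpxxpxpxxpxxpxpxxpx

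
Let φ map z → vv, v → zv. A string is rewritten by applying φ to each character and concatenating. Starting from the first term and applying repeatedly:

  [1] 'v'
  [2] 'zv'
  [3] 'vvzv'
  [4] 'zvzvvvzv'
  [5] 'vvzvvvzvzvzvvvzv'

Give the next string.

Rewriting the 16 symbols of vvzvvvzvzvzvvvzv one by one yields zv zv vv zv zv zv vv zv vv zv vv zv zv zv vv zv; concatenated:

zvzvvvzvzvzvvvzvvvzvvvzvzvzvvvzv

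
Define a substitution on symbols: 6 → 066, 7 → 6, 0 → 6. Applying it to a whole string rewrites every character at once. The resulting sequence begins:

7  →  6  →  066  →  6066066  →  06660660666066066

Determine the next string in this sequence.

Applying the rule to each of the 17 symbols of 06660660666066066 gives the pieces 6 066 066 066 6 066 066 6 066 066 066 6 066 066 6 066 066, which concatenate to the answer.

60660660666066066606606606660660666066066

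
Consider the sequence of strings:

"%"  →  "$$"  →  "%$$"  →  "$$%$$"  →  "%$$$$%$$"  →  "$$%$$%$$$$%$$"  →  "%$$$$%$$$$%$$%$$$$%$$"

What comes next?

Each term (from the third on) is the two preceding terms concatenated in order: term 3 = %·$$ = %$$.
So term 8 is $$%$$%$$$$%$$·%$$$$%$$$$%$$%$$$$%$$.

$$%$$%$$$$%$$%$$$$%$$$$%$$%$$$$%$$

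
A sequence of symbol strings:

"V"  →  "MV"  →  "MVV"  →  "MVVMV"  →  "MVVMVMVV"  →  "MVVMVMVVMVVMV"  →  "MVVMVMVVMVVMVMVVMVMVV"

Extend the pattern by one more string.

MVVMVMVVMVVMVMVVMVMVVMVVMVMVVMVVMV

This is a Fibonacci-style word recurrence s(k) = s(k−1)·s(k−2): e.g. MV·V = MVV.
The next term joins MVVMVMVVMVVMVMVVMVMVV and MVVMVMVVMVVMV.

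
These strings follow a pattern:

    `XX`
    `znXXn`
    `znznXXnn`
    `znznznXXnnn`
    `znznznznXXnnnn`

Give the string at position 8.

znznznznznznznXXnnnnnnn

s(k+1) = zn·s(k)·n, so each term gains zn as a prefix and n as a suffix.
From znznznznXXnnnn, 3 further steps: znznznznXXnnnn → znznznznznXXnnnnn → znznznznznznXXnnnnnn → (answer).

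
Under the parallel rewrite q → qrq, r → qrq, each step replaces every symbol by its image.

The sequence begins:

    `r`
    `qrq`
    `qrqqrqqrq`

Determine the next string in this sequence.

Apply φ to qrqqrqqrq symbol by symbol: q→qrq, r→qrq, q→qrq, q→qrq, r→qrq, q→qrq, q→qrq, r→qrq, q→qrq; joined: qrq qrq qrq qrq qrq qrq qrq qrq qrq.

qrqqrqqrqqrqqrqqrqqrqqrqqrq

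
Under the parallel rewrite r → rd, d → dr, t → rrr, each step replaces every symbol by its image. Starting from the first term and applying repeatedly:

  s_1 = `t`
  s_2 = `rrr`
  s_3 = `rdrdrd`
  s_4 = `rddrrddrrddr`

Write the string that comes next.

rddrdrrdrddrdrrdrddrdrrd

Apply φ to rddrrddrrddr symbol by symbol: r→rd, d→dr, d→dr, r→rd, r→rd, d→dr, d→dr, r→rd, r→rd, d→dr, d→dr, r→rd; joined: rd dr dr rd rd dr dr rd rd dr dr rd.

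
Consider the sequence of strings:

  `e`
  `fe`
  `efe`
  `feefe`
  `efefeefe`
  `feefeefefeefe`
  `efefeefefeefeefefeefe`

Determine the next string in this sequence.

This is a Fibonacci-style word recurrence s(k) = s(k−2)·s(k−1): e.g. e·fe = efe.
So term 8 is feefeefefeefe·efefeefefeefeefefeefe.

feefeefefeefeefefeefefeefeefefeefe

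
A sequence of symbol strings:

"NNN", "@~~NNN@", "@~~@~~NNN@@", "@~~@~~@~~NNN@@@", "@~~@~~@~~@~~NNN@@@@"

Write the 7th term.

Each term wraps the previous one in @~~ on the left and @ on the right.
From @~~@~~@~~@~~NNN@@@@, 2 further steps: @~~@~~@~~@~~NNN@@@@ → @~~@~~@~~@~~@~~NNN@@@@@ → (answer).

@~~@~~@~~@~~@~~@~~NNN@@@@@@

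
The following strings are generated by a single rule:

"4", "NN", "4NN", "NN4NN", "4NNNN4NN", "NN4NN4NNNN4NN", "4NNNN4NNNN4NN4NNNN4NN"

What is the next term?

NN4NN4NNNN4NN4NNNN4NNNN4NN4NNNN4NN

From term 3 onward, concatenate the second-to-last term with the last: 4·NN = 4NN, NN·4NN = NN4NN, …
Continuing: NN4NN4NNNN4NN · 4NNNN4NNNN4NN4NNNN4NN gives term 8.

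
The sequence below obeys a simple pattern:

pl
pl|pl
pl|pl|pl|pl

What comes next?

Every step duplicates the string with '|' between the halves.
Doubling pl|pl|pl|pl with '|' between the halves:

pl|pl|pl|pl|pl|pl|pl|pl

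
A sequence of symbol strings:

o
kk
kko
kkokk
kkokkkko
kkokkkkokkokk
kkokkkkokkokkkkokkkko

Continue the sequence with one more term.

kkokkkkokkokkkkokkkkokkokkkkokkokk

This is a Fibonacci-style word recurrence s(k) = s(k−1)·s(k−2): e.g. kk·o = kko.
So term 8 is kkokkkkokkokkkkokkkko·kkokkkkokkokk.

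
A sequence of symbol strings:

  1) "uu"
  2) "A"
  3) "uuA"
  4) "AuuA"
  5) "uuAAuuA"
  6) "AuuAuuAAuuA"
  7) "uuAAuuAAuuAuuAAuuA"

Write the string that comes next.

AuuAuuAAuuAuuAAuuAAuuAuuAAuuA

This is a Fibonacci-style word recurrence s(k) = s(k−2)·s(k−1): e.g. uu·A = uuA.
The next term joins AuuAuuAAuuA and uuAAuuAAuuAuuAAuuA.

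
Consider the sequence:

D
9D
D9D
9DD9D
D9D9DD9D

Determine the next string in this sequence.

9DD9DD9D9DD9D

This is a Fibonacci-style word recurrence s(k) = s(k−2)·s(k−1): e.g. D·9D = D9D.
Continuing: 9DD9D · D9D9DD9D gives term 6.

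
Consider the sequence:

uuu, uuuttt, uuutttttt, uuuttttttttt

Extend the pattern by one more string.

Each term is the previous one with ttt appended.
Applying this once more to uuuttttttttt:

uuutttttttttttt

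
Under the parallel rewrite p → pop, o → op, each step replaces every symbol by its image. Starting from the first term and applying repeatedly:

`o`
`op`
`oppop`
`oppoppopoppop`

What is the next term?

Replace each of the 13 characters of oppoppopoppop in place — op pop pop op pop pop op pop op pop pop op pop — and concatenate.

oppoppopoppoppopoppopoppoppopoppop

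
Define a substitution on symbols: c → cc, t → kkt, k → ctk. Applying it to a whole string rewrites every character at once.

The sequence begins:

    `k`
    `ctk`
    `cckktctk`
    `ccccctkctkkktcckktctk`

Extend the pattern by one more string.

cccccccccckktctkcckktctkctkctkkktccccctkctkkktcckktctk

Replace each of the 21 characters of ccccctkctkkktcckktctk in place — cc cc cc cc cc kkt ctk cc kkt ctk ctk ctk kkt cc cc ctk ctk kkt cc kkt ctk — and concatenate.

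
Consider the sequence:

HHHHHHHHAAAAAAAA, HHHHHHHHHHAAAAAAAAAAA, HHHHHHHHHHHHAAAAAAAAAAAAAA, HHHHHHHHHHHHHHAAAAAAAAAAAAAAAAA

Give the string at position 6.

HHHHHHHHHHHHHHHHHHAAAAAAAAAAAAAAAAAAAAAAA

Each string has the form H^{2n+2} A^{3n-1}, where the shown terms are n = 3, 4, 5, 6.
At n = 8 the blocks have lengths 18, 23.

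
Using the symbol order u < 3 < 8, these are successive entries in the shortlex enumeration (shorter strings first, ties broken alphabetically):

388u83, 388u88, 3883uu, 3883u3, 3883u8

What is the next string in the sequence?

The successor of 3883u8 increments the rightmost position that isn't already 8 and resets every position after it to u.

38833u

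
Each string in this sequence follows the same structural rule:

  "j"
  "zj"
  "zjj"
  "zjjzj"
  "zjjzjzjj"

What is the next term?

zjjzjzjjzjjzj

From term 3 onward, concatenate the last term with the second-to-last: zj·j = zjj, zjj·zj = zjjzj, …
Continuing: zjjzjzjj · zjjzj gives term 6.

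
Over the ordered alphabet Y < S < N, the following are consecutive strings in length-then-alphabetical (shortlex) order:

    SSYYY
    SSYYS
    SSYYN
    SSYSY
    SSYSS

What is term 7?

SSYNY

Continuing the enumeration 2 steps past SSYSS: SSYSS → SSYSN → (answer).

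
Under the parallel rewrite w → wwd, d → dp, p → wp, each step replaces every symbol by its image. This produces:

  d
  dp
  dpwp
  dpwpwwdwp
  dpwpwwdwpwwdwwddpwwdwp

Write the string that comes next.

Rewriting the 22 symbols of dpwpwwdwpwwdwwddpwwdwp one by one yields dp wp wwd wp wwd wwd dp wwd wp wwd wwd dp wwd wwd dp dp wp wwd wwd dp wwd wp; concatenated:

dpwpwwdwpwwdwwddpwwdwpwwdwwddpwwdwwddpdpwpwwdwwddpwwdwp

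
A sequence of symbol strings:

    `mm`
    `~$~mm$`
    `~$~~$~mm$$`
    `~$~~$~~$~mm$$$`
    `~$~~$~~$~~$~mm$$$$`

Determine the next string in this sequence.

s(k+1) = ~$~·s(k)·$, so each term gains ~$~ as a prefix and $ as a suffix.
So the next term is ~$~·~$~~$~~$~~$~mm$$$$·$.

~$~~$~~$~~$~~$~mm$$$$$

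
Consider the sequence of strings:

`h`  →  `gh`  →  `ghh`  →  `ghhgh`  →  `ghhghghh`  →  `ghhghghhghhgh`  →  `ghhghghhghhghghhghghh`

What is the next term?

Each term (from the third on) is the previous term followed by the one before it: term 3 = gh·h = ghh.
Continuing: ghhghghhghhghghhghghh · ghhghghhghhgh gives term 8.

ghhghghhghhghghhghghhghhghghhghhgh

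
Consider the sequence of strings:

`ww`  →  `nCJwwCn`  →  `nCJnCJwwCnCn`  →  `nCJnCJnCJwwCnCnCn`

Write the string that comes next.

Every step adds nCJ to the front and Cn to the end of the previous string.
One more step from nCJnCJnCJwwCnCnCn gives the answer.

nCJnCJnCJnCJwwCnCnCnCn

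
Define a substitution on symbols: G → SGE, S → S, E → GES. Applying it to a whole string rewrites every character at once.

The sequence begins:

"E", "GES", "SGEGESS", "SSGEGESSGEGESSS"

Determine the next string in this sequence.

Replace each of the 15 characters of SSGEGESSGEGESSS in place — S S SGE GES SGE GES S S SGE GES SGE GES S S S — and concatenate.

SSSGEGESSGEGESSSSGEGESSGEGESSSS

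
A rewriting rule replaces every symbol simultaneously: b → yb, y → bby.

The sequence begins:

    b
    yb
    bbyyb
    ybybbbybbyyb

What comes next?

bbyybbbyybybybbbyybybbbybbyyb

Apply φ to ybybbbybbyyb symbol by symbol: y→bby, b→yb, y→bby, b→yb, b→yb, b→yb, y→bby, b→yb, b→yb, y→bby, y→bby, b→yb; joined: bby yb bby yb yb yb bby yb yb bby bby yb.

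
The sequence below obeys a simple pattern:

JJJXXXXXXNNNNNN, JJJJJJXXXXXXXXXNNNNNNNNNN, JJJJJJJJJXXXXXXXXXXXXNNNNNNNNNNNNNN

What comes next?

JJJJJJJJJJJJXXXXXXXXXXXXXXXNNNNNNNNNNNNNNNNNN

Reading off run lengths: J runs 3, 6, 9; X runs 6, 9, 12; N runs 6, 10, 14 — each is linear in n (n = 1, 2, …).
Setting n = 4 gives 12, 15, 18 characters in each block.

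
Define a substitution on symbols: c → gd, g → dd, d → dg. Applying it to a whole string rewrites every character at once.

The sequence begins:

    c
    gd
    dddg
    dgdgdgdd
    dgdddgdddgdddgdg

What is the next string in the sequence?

Rewriting the 16 symbols of dgdddgdddgdddgdg one by one yields dg dd dg dg dg dd dg dg dg dd dg dg dg dd dg dd; concatenated:

dgdddgdgdgdddgdgdgdddgdgdgdddgdd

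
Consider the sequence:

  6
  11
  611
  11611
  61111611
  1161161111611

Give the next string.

611116111161161111611

This is a Fibonacci-style word recurrence s(k) = s(k−2)·s(k−1): e.g. 6·11 = 611.
The next term joins 61111611 and 1161161111611.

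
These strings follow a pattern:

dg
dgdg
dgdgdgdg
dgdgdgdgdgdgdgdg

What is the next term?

Every step duplicates the string.
Doubling dgdgdgdgdgdgdgdg:

dgdgdgdgdgdgdgdgdgdgdgdgdgdgdgdg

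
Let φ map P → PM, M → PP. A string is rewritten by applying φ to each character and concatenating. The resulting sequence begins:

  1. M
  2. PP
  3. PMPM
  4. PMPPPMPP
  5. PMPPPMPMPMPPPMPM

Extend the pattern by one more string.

PMPPPMPMPMPPPMPPPMPPPMPMPMPPPMPP

φ(PMPPPMPMPMPPPMPM) expands symbol-by-symbol to PM PP PM PM PM PP PM PP PM PP PM PM PM PP PM PP; joining the 16 pieces gives the next term.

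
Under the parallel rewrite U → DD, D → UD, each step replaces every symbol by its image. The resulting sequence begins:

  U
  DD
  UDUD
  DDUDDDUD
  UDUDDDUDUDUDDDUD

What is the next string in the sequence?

DDUDDDUDUDUDDDUDDDUDDDUDUDUDDDUD

Replace each of the 16 characters of UDUDDDUDUDUDDDUD in place — DD UD DD UD UD UD DD UD DD UD DD UD UD UD DD UD — and concatenate.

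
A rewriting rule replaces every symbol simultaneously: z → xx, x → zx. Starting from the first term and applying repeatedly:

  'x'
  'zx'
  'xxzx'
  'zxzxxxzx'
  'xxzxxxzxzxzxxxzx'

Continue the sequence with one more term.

Rewriting the 16 symbols of xxzxxxzxzxzxxxzx one by one yields zx zx xx zx zx zx xx zx xx zx xx zx zx zx xx zx; concatenated:

zxzxxxzxzxzxxxzxxxzxxxzxzxzxxxzx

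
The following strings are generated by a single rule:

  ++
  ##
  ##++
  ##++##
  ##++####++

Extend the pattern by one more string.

##++####++##++##

From term 3 onward, concatenate the last term with the second-to-last: ##·++ = ##++, ##++·## = ##++##, …
The next term joins ##++####++ and ##++##.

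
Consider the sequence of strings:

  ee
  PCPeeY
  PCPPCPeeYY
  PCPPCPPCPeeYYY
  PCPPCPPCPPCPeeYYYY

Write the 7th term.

PCPPCPPCPPCPPCPPCPeeYYYYYY

s(k+1) = PCP·s(k)·Y, so each term gains PCP as a prefix and Y as a suffix.
From PCPPCPPCPPCPeeYYYY, 2 further steps: PCPPCPPCPPCPeeYYYY → PCPPCPPCPPCPPCPeeYYYYY → (answer).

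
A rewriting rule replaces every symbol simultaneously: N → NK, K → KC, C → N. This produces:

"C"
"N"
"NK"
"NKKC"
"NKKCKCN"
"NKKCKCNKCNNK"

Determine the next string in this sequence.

NKKCKCNKCNNKKCNNKNKKC

Rewriting each symbol of NKKCKCNKCNNK: N→NK, K→KC, K→KC, C→N, K→KC, C→N, N→NK, K→KC, C→N, N→NK, N→NK, K→KC, which concatenates to NK KC KC N KC N NK KC N NK NK KC.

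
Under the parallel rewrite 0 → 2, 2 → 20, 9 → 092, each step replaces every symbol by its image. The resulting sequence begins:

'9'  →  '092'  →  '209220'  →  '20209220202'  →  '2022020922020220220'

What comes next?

φ(2022020922020220220) expands symbol-by-symbol to 20 2 20 20 2 20 2 092 20 20 2 20 2 20 20 2 20 20 2; joining the 19 pieces gives the next term.

20220202202092202022022020220202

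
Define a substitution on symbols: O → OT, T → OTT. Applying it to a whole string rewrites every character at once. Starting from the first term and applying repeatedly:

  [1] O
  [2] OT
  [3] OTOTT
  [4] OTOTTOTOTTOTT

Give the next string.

Rewriting the 13 symbols of OTOTTOTOTTOTT one by one yields OT OTT OT OTT OTT OT OTT OT OTT OTT OT OTT OTT; concatenated:

OTOTTOTOTTOTTOTOTTOTOTTOTTOTOTTOTT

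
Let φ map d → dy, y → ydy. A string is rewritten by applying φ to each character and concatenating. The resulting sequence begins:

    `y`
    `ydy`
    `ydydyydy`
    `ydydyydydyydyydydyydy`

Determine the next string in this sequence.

Rewriting the 21 symbols of ydydyydydyydyydydyydy one by one yields ydy dy ydy dy ydy ydy dy ydy dy ydy ydy dy ydy ydy dy ydy dy ydy ydy dy ydy; concatenated:

ydydyydydyydyydydyydydyydyydydyydyydydyydydyydyydydyydy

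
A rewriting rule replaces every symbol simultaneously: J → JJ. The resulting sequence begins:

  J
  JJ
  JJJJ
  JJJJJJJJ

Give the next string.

JJJJJJJJJJJJJJJJ

Expanding JJJJJJJJ: J→JJ, J→JJ, J→JJ, J→JJ, J→JJ, J→JJ, J→JJ, J→JJ. Concatenated: JJ JJ JJ JJ JJ JJ JJ JJ.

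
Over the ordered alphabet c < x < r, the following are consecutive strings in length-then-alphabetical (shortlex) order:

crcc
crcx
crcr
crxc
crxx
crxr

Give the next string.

The successor of crxr increments the rightmost position that isn't already r and resets every position after it to c.

crrc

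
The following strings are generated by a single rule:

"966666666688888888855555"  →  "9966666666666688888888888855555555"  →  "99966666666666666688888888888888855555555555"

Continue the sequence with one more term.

Reading off run lengths: 9 runs 1, 2, 3; 6 runs 9, 12, 15; 8 runs 9, 12, 15; 5 runs 5, 8, 11 — each is linear in n, where the shown terms are n = 2, 3, 4.
For the next term, n = 5, so the run lengths are 4, 18, 18, 14.

999966666666666666666688888888888888888855555555555555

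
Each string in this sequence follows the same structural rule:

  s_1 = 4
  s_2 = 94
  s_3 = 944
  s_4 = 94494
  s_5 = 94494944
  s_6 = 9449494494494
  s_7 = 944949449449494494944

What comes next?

9449494494494944949449449494494494

This is a Fibonacci-style word recurrence s(k) = s(k−1)·s(k−2): e.g. 94·4 = 944.
Continuing: 944949449449494494944 · 9449494494494 gives term 8.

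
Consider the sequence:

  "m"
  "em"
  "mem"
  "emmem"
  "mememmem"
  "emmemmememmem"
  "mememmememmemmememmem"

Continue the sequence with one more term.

From term 3 onward, concatenate the second-to-last term with the last: m·em = mem, em·mem = emmem, …
Continuing: emmemmememmem · mememmememmemmememmem gives term 8.

emmemmememmemmememmememmemmememmem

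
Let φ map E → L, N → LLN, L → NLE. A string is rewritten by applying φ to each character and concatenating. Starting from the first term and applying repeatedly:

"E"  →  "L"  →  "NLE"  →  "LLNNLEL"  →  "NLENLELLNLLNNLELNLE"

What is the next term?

LLNNLELLLNNLELNLENLELLNNLENLELLNLLNNLELNLELLNNLEL

Applying the rule to each of the 19 symbols of NLENLELLNLLNNLELNLE gives the pieces LLN NLE L LLN NLE L NLE NLE LLN NLE NLE LLN LLN NLE L NLE LLN NLE L, which concatenate to the answer.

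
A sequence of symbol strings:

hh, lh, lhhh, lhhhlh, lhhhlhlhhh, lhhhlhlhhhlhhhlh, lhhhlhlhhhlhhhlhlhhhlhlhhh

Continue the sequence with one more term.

Each term (from the third on) is the previous term followed by the one before it: term 3 = lh·hh = lhhh.
So term 8 is lhhhlhlhhhlhhhlhlhhhlhlhhh·lhhhlhlhhhlhhhlh.

lhhhlhlhhhlhhhlhlhhhlhlhhhlhhhlhlhhhlhhhlh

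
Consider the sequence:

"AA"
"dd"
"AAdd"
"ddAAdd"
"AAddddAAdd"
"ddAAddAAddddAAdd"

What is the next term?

AAddddAAddddAAddAAddddAAdd

This is a Fibonacci-style word recurrence s(k) = s(k−2)·s(k−1): e.g. AA·dd = AAdd.
The next term joins AAddddAAdd and ddAAddAAddddAAdd.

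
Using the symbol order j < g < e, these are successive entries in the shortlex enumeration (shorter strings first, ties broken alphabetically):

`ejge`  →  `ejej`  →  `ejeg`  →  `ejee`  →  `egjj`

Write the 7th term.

Stepping forward 2 times from egjj: egjj → egjg, then the target.

egje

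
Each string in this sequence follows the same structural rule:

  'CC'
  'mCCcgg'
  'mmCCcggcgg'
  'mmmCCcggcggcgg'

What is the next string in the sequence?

s(k+1) = m·s(k)·cgg, so each term gains m as a prefix and cgg as a suffix.
So the next term is m·mmmCCcggcggcgg·cgg.

mmmmCCcggcggcggcgg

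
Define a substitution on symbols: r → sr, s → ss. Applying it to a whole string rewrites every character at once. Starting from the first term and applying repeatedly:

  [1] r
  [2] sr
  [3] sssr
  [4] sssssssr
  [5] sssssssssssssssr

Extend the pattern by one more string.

Applying the rule to each of the 16 symbols of sssssssssssssssr gives the pieces ss ss ss ss ss ss ss ss ss ss ss ss ss ss ss sr, which concatenate to the answer.

sssssssssssssssssssssssssssssssr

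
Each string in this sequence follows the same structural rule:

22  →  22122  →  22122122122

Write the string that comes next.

s(k+1) = s(k)·1·s(k) — each term doubles the last with '1' between the halves.
Doubling 22122122122 with '1' between the halves:

22122122122122122122122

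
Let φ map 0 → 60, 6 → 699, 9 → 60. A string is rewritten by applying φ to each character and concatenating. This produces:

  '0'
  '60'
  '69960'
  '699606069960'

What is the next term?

Apply φ to 699606069960 symbol by symbol: 6→699, 9→60, 9→60, 6→699, 0→60, 6→699, 0→60, 6→699, 9→60, 9→60, 6→699, 0→60; joined: 699 60 60 699 60 699 60 699 60 60 699 60.

69960606996069960699606069960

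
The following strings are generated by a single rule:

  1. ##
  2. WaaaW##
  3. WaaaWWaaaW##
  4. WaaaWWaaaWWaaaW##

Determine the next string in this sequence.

The strings grow by a fixed prefix WaaaW each time.
So the next term is WaaaW·WaaaWWaaaWWaaaW##.

WaaaWWaaaWWaaaWWaaaW##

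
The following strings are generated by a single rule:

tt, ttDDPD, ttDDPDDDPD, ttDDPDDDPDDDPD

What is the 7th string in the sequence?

Every step adds DDPD to the end: s(k+1) = s(k)·DDPD.
From ttDDPDDDPDDDPD, 3 further steps: ttDDPDDDPDDDPD → ttDDPDDDPDDDPDDDPD → ttDDPDDDPDDDPDDDPDDDPD → (answer).

ttDDPDDDPDDDPDDDPDDDPDDDPD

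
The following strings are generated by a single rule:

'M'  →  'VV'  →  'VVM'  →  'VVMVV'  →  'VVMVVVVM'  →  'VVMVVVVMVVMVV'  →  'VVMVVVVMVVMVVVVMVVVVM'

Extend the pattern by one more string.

From term 3 onward, concatenate the last term with the second-to-last: VV·M = VVM, VVM·VV = VVMVV, …
Continuing: VVMVVVVMVVMVVVVMVVVVM · VVMVVVVMVVMVV gives term 8.

VVMVVVVMVVMVVVVMVVVVMVVMVVVVMVVMVV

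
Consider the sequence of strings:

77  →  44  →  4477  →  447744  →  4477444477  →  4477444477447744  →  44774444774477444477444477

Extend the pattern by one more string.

This is a Fibonacci-style word recurrence s(k) = s(k−1)·s(k−2): e.g. 44·77 = 4477.
Continuing: 44774444774477444477444477 · 4477444477447744 gives term 8.

447744447744774444774444774477444477447744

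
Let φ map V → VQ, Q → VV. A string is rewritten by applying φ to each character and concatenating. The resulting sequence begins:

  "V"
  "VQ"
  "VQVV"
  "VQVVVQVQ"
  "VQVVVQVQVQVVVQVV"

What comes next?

Rewriting the 16 symbols of VQVVVQVQVQVVVQVV one by one yields VQ VV VQ VQ VQ VV VQ VV VQ VV VQ VQ VQ VV VQ VQ; concatenated:

VQVVVQVQVQVVVQVVVQVVVQVQVQVVVQVQ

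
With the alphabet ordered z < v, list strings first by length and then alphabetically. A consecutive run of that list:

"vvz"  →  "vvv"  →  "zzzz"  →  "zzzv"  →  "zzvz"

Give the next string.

The successor of zzvz increments the rightmost position that isn't already v and resets every position after it to z.

zzvv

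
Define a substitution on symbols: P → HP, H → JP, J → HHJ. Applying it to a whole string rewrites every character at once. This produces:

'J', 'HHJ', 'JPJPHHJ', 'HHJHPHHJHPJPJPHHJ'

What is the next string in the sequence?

φ(HHJHPHHJHPJPJPHHJ) expands symbol-by-symbol to JP JP HHJ JP HP JP JP HHJ JP HP HHJ HP HHJ HP JP JP HHJ; joining the 17 pieces gives the next term.

JPJPHHJJPHPJPJPHHJJPHPHHJHPHHJHPJPJPHHJ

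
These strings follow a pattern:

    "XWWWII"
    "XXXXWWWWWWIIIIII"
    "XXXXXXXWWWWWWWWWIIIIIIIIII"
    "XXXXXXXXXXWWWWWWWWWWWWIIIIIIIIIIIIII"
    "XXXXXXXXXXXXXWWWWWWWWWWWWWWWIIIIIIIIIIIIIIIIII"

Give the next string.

XXXXXXXXXXXXXXXXWWWWWWWWWWWWWWWWWWIIIIIIIIIIIIIIIIIIIIII

The n-th term is 3n-2 X's then 3n W's then 4n-2 I's (n = 1, 2, …).
For the next term, n = 6, so the run lengths are 16, 18, 22.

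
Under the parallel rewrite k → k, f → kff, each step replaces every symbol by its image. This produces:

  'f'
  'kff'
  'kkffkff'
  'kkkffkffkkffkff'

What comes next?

Applying the rule to each of the 15 symbols of kkkffkffkkffkff gives the pieces k k k kff kff k kff kff k k kff kff k kff kff, which concatenate to the answer.

kkkkffkffkkffkffkkkffkffkkffkff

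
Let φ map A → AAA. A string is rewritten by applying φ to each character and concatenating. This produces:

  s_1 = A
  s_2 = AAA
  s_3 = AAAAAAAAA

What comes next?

Apply φ to AAAAAAAAA symbol by symbol: A→AAA, A→AAA, A→AAA, A→AAA, A→AAA, A→AAA, A→AAA, A→AAA, A→AAA; joined: AAA AAA AAA AAA AAA AAA AAA AAA AAA.

AAAAAAAAAAAAAAAAAAAAAAAAAAA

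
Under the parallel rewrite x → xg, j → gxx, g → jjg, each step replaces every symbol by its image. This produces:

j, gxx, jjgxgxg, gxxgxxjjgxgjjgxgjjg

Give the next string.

jjgxgxgjjgxgxggxxgxxjjgxgjjggxxgxxjjgxgjjggxxgxxjjg

Applying the rule to each of the 19 symbols of gxxgxxjjgxgjjgxgjjg gives the pieces jjg xg xg jjg xg xg gxx gxx jjg xg jjg gxx gxx jjg xg jjg gxx gxx jjg, which concatenate to the answer.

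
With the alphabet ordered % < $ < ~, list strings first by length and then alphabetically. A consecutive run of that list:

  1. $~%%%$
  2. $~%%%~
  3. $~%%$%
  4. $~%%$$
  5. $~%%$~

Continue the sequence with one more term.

$~%%~%

The successor of $~%%$~ increments the rightmost position that isn't already ~ and resets every position after it to %.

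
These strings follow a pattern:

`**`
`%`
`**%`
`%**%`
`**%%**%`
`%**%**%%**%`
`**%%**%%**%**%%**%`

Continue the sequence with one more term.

%**%**%%**%**%%**%%**%**%%**%

From term 3 onward, concatenate the second-to-last term with the last: **·% = **%, %·**% = %**%, …
So term 8 is %**%**%%**%·**%%**%%**%**%%**%.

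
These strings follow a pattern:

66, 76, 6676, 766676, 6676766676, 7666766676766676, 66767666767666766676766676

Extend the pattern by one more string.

766676667676667666767666767666766676766676

Each term (from the third on) is the two preceding terms concatenated in order: term 3 = 66·76 = 6676.
Continuing: 7666766676766676 · 66767666767666766676766676 gives term 8.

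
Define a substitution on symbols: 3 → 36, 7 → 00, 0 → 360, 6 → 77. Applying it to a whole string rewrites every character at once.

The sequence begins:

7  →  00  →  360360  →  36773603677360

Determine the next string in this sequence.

Rewriting the 14 symbols of 36773603677360 one by one yields 36 77 00 00 36 77 360 36 77 00 00 36 77 360; concatenated:

367700003677360367700003677360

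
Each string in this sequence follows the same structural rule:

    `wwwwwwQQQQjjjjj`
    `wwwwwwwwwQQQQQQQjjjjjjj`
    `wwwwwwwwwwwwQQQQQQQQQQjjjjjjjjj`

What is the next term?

Reading off run lengths: w runs 6, 9, 12; Q runs 4, 7, 10; j runs 5, 7, 9 — each is linear in n, where the shown terms are n = 2, 3, 4.
For the next term, n = 5, so the run lengths are 15, 13, 11.

wwwwwwwwwwwwwwwQQQQQQQQQQQQQjjjjjjjjjjj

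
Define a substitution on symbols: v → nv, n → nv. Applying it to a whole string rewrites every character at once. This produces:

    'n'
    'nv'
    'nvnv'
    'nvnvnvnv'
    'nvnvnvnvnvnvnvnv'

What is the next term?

Applying the rule to each of the 16 symbols of nvnvnvnvnvnvnvnv gives the pieces nv nv nv nv nv nv nv nv nv nv nv nv nv nv nv nv, which concatenate to the answer.

nvnvnvnvnvnvnvnvnvnvnvnvnvnvnvnv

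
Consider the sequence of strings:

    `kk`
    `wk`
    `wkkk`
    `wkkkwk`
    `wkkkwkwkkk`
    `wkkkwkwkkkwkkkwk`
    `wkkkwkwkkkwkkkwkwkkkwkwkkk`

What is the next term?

This is a Fibonacci-style word recurrence s(k) = s(k−1)·s(k−2): e.g. wk·kk = wkkk.
The next term joins wkkkwkwkkkwkkkwkwkkkwkwkkk and wkkkwkwkkkwkkkwk.

wkkkwkwkkkwkkkwkwkkkwkwkkkwkkkwkwkkkwkkkwk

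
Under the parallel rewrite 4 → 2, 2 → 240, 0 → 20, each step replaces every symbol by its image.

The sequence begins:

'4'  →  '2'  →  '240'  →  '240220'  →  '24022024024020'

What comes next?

2402202402402024022024022024020

Applying the rule to each of the 14 symbols of 24022024024020 gives the pieces 240 2 20 240 240 20 240 2 20 240 2 20 240 20, which concatenate to the answer.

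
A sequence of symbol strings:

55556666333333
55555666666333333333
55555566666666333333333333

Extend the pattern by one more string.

Reading off run lengths: 5 runs 4, 5, 6; 6 runs 4, 6, 8; 3 runs 6, 9, 12 — each is linear in n, where the shown terms are n = 2, 3, 4.
At n = 5 the blocks have lengths 7, 10, 15.

55555556666666666333333333333333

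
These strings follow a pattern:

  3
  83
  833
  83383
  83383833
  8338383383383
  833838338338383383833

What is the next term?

8338383383383833838338338383383383

From term 3 onward, concatenate the last term with the second-to-last: 83·3 = 833, 833·83 = 83383, …
Continuing: 833838338338383383833 · 8338383383383 gives term 8.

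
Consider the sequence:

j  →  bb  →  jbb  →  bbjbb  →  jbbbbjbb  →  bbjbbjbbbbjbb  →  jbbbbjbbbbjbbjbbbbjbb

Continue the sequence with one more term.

bbjbbjbbbbjbbjbbbbjbbbbjbbjbbbbjbb

This is a Fibonacci-style word recurrence s(k) = s(k−2)·s(k−1): e.g. j·bb = jbb.
The next term joins bbjbbjbbbbjbb and jbbbbjbbbbjbbjbbbbjbb.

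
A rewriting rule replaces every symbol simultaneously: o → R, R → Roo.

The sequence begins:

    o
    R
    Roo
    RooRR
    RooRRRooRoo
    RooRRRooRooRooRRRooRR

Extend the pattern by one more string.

Applying the rule to each of the 21 symbols of RooRRRooRooRooRRRooRR gives the pieces Roo R R Roo Roo Roo R R Roo R R Roo R R Roo Roo Roo R R Roo Roo, which concatenate to the answer.

RooRRRooRooRooRRRooRRRooRRRooRooRooRRRooRoo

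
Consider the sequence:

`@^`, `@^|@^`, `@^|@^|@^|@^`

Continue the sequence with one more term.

@^|@^|@^|@^|@^|@^|@^|@^

Each string is two copies of the previous one joined by '|'.
One more doubling of @^|@^|@^|@^ gives the answer.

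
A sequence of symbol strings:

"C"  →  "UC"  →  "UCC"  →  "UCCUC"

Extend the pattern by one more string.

This is a Fibonacci-style word recurrence s(k) = s(k−1)·s(k−2): e.g. UC·C = UCC.
Continuing: UCCUC · UCC gives term 5.

UCCUCUCC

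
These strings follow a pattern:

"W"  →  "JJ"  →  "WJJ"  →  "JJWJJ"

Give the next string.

WJJJJWJJ

Each term (from the third on) is the two preceding terms concatenated in order: term 3 = W·JJ = WJJ.
The next term joins WJJ and JJWJJ.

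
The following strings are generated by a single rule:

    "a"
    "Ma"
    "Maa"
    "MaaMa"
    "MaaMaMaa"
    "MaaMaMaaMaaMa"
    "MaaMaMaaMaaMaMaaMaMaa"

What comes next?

Each term (from the third on) is the previous term followed by the one before it: term 3 = Ma·a = Maa.
Continuing: MaaMaMaaMaaMaMaaMaMaa · MaaMaMaaMaaMa gives term 8.

MaaMaMaaMaaMaMaaMaMaaMaaMaMaaMaaMa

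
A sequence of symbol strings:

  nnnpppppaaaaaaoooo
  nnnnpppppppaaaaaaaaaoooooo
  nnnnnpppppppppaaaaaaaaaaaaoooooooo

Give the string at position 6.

nnnnnnnnpppppppppppppppaaaaaaaaaaaaaaaaaaaaaoooooooooooooo

Each string has the form n^{n+1} p^{2n+1} a^{3n} o^{2n}, where the shown terms are n = 2, 3, 4.
For term 6, n = 7, so the run lengths are 8, 15, 21, 14.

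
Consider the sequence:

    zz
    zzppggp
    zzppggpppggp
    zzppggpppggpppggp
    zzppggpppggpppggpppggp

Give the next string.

zzppggpppggpppggpppggpppggp

Each term is the previous one with ppggp appended.
One more step from zzppggpppggpppggpppggp gives the answer.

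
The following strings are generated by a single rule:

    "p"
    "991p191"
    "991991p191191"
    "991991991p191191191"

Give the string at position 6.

991991991991991p191191191191191

Each term wraps the previous one in 991 on the left and 191 on the right.
From 991991991p191191191, 2 further steps: 991991991p191191191 → 991991991991p191191191191 → (answer).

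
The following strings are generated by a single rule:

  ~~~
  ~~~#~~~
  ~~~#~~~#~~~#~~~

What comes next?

Every step duplicates the string with '#' between the halves.
Doubling ~~~#~~~#~~~#~~~ with '#' between the halves:

~~~#~~~#~~~#~~~#~~~#~~~#~~~#~~~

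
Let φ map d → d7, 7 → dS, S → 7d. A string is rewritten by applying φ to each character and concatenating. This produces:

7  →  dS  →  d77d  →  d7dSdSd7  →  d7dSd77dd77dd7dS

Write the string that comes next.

Applying the rule to each of the 16 symbols of d7dSd77dd77dd7dS gives the pieces d7 dS d7 7d d7 dS dS d7 d7 dS dS d7 d7 dS d7 7d, which concatenate to the answer.

d7dSd77dd7dSdSd7d7dSdSd7d7dSd77d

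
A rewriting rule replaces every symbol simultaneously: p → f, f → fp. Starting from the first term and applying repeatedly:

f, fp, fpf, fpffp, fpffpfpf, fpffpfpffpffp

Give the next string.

fpffpfpffpffpfpffpfpf

Applying the rule to each of the 13 symbols of fpffpfpffpffp gives the pieces fp f fp fp f fp f fp fp f fp fp f, which concatenate to the answer.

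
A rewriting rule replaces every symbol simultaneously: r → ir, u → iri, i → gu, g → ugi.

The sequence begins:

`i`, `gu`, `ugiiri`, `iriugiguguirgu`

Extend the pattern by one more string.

Rewriting the 14 symbols of iriugiguguirgu one by one yields gu ir gu iri ugi gu ugi iri ugi iri gu ir ugi iri; concatenated:

guirguiriugiguugiiriugiiriguirugiiri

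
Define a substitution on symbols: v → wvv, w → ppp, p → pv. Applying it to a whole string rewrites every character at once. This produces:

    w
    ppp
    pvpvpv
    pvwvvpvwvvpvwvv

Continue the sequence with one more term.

pvwvvpppwvvwvvpvwvvpppwvvwvvpvwvvpppwvvwvv

φ(pvwvvpvwvvpvwvv) expands symbol-by-symbol to pv wvv ppp wvv wvv pv wvv ppp wvv wvv pv wvv ppp wvv wvv; joining the 15 pieces gives the next term.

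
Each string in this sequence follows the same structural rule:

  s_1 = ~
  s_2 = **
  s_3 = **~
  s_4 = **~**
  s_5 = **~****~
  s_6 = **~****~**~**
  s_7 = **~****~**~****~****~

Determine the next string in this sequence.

**~****~**~****~****~**~****~**~**

From term 3 onward, concatenate the last term with the second-to-last: **·~ = **~, **~·** = **~**, …
So term 8 is **~****~**~****~****~·**~****~**~**.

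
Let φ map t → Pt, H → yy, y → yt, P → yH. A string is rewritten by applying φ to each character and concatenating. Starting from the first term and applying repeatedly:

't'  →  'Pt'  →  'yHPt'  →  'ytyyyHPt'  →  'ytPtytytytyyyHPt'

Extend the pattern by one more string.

Applying the rule to each of the 16 symbols of ytPtytytytyyyHPt gives the pieces yt Pt yH Pt yt Pt yt Pt yt Pt yt yt yt yy yH Pt, which concatenate to the answer.

ytPtyHPtytPtytPtytPtytytytyyyHPt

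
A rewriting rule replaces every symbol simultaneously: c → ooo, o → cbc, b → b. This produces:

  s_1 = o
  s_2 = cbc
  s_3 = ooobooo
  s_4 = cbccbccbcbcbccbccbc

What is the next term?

ooobooooooboooooobooobooobooooooboooooobooo

Replace each of the 19 characters of cbccbccbcbcbccbccbc in place — ooo b ooo ooo b ooo ooo b ooo b ooo b ooo ooo b ooo ooo b ooo — and concatenate.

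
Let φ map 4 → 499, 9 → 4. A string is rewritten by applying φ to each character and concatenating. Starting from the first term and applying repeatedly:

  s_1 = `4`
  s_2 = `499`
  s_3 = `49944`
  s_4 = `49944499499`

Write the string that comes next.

Expanding 49944499499: 4→499, 9→4, 9→4, 4→499, 4→499, 4→499, 9→4, 9→4, 4→499, 9→4, 9→4. Concatenated: 499 4 4 499 499 499 4 4 499 4 4.

499444994994994449944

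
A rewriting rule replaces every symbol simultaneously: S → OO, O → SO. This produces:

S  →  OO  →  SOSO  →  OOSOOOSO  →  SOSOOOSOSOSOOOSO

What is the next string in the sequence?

OOSOOOSOSOSOOOSOOOSOOOSOSOSOOOSO

Applying the rule to each of the 16 symbols of SOSOOOSOSOSOOOSO gives the pieces OO SO OO SO SO SO OO SO OO SO OO SO SO SO OO SO, which concatenate to the answer.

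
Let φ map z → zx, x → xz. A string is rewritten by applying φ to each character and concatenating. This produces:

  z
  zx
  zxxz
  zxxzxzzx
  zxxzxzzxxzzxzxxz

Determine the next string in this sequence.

Applying the rule to each of the 16 symbols of zxxzxzzxxzzxzxxz gives the pieces zx xz xz zx xz zx zx xz xz zx zx xz zx xz xz zx, which concatenate to the answer.

zxxzxzzxxzzxzxxzxzzxzxxzzxxzxzzx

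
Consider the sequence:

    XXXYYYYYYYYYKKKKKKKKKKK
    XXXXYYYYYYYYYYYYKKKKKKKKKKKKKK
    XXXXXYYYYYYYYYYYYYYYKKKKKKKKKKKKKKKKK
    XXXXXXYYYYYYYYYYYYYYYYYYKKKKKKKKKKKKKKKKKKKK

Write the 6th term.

XXXXXXXXYYYYYYYYYYYYYYYYYYYYYYYYKKKKKKKKKKKKKKKKKKKKKKKKKK

Reading off run lengths: X runs 3, 4, 5, 6; Y runs 9, 12, 15, 18; K runs 11, 14, 17, 20 — each is linear in n, where the shown terms are n = 3, 4, 5, 6.
For term 6, n = 8, so the run lengths are 8, 24, 26.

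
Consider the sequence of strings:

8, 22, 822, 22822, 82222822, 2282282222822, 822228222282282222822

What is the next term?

2282282222822822228222282282222822

This is a Fibonacci-style word recurrence s(k) = s(k−2)·s(k−1): e.g. 8·22 = 822.
So term 8 is 2282282222822·822228222282282222822.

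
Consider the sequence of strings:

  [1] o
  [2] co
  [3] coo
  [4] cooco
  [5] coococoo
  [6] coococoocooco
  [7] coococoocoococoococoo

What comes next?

Each term (from the third on) is the previous term followed by the one before it: term 3 = co·o = coo.
Continuing: coococoocoococoococoo · coococoocooco gives term 8.

coococoocoococoococoocoococoocooco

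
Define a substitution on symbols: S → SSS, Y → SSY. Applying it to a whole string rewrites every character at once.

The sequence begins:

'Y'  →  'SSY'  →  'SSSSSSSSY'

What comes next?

SSSSSSSSSSSSSSSSSSSSSSSSSSY

Rewriting each symbol of SSSSSSSSY: S→SSS, S→SSS, S→SSS, S→SSS, S→SSS, S→SSS, S→SSS, S→SSS, Y→SSY, which concatenates to SSS SSS SSS SSS SSS SSS SSS SSS SSY.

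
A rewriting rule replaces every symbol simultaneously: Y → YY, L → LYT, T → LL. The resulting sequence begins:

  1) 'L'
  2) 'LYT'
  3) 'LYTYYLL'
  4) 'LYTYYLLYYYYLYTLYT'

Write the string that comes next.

φ(LYTYYLLYYYYLYTLYT) expands symbol-by-symbol to LYT YY LL YY YY LYT LYT YY YY YY YY LYT YY LL LYT YY LL; joining the 17 pieces gives the next term.

LYTYYLLYYYYLYTLYTYYYYYYYYLYTYYLLLYTYYLL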